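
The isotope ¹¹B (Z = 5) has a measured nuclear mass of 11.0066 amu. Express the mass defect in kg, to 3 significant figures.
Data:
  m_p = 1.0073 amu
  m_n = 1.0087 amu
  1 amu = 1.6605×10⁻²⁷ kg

Total constituent mass: 5 × 1.0073 + 6 × 1.0087 = 11.0887 amu
Mass defect Δm = 11.0887 − 11.0066 = 0.0821 amu
In SI units: 0.0821 amu × 1.6605×10⁻²⁷ kg/amu = 1.3633e-28 kg

1.36e-28 kg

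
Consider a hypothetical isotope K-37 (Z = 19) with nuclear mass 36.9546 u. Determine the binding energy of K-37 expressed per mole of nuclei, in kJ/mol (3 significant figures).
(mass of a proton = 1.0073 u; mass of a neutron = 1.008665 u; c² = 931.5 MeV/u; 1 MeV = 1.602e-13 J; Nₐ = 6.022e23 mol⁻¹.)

The nucleus contains 19 protons and 37 − 19 = 18 neutrons.
Σm = 19·m_p + 18·m_n = 19.1387 + 18.155970 = 37.294670 u
The mass defect is 37.294670 − 36.9546 = 0.340070 u.
E_B = 0.340070 × 931.5 = 316.775 MeV
Per nucleus in joules: 316.775 MeV × 1.602e-13 J/MeV = 5.0747e-11 J
Per mole: 5.0747e-11 J × 6.022e23 mol⁻¹ = 3.0560e+13 J/mol

3.06e+10 kJ/mol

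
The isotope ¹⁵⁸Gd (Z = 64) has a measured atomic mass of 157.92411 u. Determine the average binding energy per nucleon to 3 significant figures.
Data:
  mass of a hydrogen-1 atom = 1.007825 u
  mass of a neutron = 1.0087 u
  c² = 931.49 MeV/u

8.22 MeV/nucleon

Z = 64, so N = A − Z = 158 − 64 = 94.
Total constituent mass: 64 × 1.007825 + 94 × 1.0087 = 159.318600 u
Δm = 159.318600 − 157.92411 = 1.394490 u
Converting to energy: 1.394490 u × 931.49 MeV/u = 1298.95 MeV
Dividing by A = 158 gives 8.221 MeV per nucleon.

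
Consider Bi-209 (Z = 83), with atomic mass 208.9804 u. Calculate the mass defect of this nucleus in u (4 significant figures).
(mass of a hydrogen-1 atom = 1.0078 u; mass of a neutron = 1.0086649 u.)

1.759 u

Z = 83, so N = A − Z = 209 − 83 = 126.
Total constituent mass: 83 × 1.0078 + 126 × 1.0086649 = 210.7391774 u
Δm = 210.7391774 − 208.9804 = 1.7587774 u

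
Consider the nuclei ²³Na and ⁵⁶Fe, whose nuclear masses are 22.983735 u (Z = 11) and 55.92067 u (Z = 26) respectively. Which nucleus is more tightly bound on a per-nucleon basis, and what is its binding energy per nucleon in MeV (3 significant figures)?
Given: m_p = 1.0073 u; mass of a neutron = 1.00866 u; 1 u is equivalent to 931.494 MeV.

²³Na: Σm = 11(1.0073) + 12(1.00866) = 23.18422 u; Δm = 0.200485 u; E_B = 186.75 MeV; E_B/A = 8.120 MeV
⁵⁶Fe: Σm = 26(1.0073) + 30(1.00866) = 56.44960 u; Δm = 0.52893 u; E_B = 492.70 MeV; E_B/A = 8.798 MeV
⁵⁶Fe has the higher binding energy per nucleon, so it is the more tightly bound nucleus.

⁵⁶Fe; 8.80 MeV/nucleon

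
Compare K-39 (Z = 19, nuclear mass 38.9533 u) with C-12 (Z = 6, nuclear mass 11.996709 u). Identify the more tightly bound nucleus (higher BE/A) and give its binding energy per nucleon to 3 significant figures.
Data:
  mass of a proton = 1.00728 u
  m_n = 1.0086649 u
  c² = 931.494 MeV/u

K-39: Σm = 19(1.00728) + 20(1.0086649) = 39.3116180 u; Δm = 0.3583180 u; E_B = 333.77 MeV; E_B/A = 8.558 MeV
C-12: Σm = 6(1.00728) + 6(1.0086649) = 12.0956694 u; Δm = 0.0989604 u; E_B = 92.181 MeV; E_B/A = 7.682 MeV
K-39 has the higher binding energy per nucleon, so it is the more tightly bound nucleus.

K-39; 8.56 MeV/nucleon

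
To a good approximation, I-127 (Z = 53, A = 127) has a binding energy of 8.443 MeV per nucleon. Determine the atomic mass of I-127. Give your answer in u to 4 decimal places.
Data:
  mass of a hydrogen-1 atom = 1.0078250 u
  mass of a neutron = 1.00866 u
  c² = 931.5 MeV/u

126.9045 u

Total binding energy = 127 × 8.443 = 1072.261 MeV
Mass defect = 1072.261 MeV / (931.5 MeV/u) = 1.151112 u
Constituent mass = 53(1.0078250) + 74(1.00866) = 128.0555650 u
Atomic mass = 128.0555650 − 1.151112 = 126.9044530 u ≈ 126.9045 u (to 4 decimal places)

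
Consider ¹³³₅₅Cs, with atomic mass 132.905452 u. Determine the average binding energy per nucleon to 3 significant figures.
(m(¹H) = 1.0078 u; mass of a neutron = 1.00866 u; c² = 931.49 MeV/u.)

8.40 MeV/nucleon

Mass of separated nucleons = 55(1.0078) + 78(1.00866) = 55.4290 + 78.67548 = 134.10448 u
The mass defect is 134.10448 − 132.905452 = 1.199028 u.
E_B = 1.199028 × 931.49 = 1116.88 MeV
BE/A = 1116.88 MeV / 133 = 8.398 MeV/nucleon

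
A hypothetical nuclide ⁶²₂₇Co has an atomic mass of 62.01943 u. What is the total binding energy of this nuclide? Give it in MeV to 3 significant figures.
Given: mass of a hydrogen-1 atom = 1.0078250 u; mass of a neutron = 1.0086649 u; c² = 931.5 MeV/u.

Mass of separated nucleons = 27(1.0078250) + 35(1.0086649) = 27.2112750 + 35.3032715 = 62.5145465 u
Mass defect Δm = 62.5145465 − 62.01943 = 0.4951165 u
Binding energy = Δm·c² = 0.4951165 × 931.5 MeV/u = 461.201 MeV

461 MeV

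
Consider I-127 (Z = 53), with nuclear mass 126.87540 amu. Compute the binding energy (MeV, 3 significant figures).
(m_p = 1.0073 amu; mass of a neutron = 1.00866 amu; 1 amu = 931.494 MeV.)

1070 MeV

Z = 53, so N = A − Z = 127 − 53 = 74.
Σm = 53·m_p + 74·m_n = 53.3869 + 74.64084 = 128.02774 amu
Δm = 128.02774 − 126.87540 = 1.15234 amu
Converting to energy: 1.15234 amu × 931.494 MeV/amu = 1073.40 MeV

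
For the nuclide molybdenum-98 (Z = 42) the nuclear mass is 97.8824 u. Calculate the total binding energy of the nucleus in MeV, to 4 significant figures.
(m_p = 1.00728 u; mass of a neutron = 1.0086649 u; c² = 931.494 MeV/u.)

With 42 protons and 56 neutrons (A = 98):
Σm = 42·m_p + 56·m_n = 42.30576 + 56.4852344 = 98.7909944 u
The mass defect is 98.7909944 − 97.8824 = 0.9085944 u.
Binding energy = Δm·c² = 0.9085944 × 931.494 MeV/u = 846.350 MeV

846.4 MeV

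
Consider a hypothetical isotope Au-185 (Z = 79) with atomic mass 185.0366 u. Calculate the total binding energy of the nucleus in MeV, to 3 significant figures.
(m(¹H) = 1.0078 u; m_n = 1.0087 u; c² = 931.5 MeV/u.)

1400 MeV

The nucleus contains 79 protons and 185 − 79 = 106 neutrons.
Total constituent mass: 79 × 1.0078 + 106 × 1.0087 = 186.5384 u
The mass defect is 186.5384 − 185.0366 = 1.5018 u.
E_B = 1.5018 × 931.5 = 1398.93 MeV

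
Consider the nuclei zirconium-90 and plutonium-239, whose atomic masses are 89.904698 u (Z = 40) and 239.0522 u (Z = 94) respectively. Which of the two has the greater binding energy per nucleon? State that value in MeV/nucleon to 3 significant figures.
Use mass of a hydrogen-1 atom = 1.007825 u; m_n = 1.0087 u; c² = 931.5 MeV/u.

zirconium-90; 8.73 MeV/nucleon

zirconium-90: Σm = 40(1.007825) + 50(1.0087) = 90.748000 u; Δm = 0.843302 u; E_B = 785.54 MeV; E_B/A = 8.728 MeV
plutonium-239: Σm = 94(1.007825) + 145(1.0087) = 240.997050 u; Δm = 1.944850 u; E_B = 1811.6 MeV; E_B/A = 7.580 MeV
zirconium-90 has the higher binding energy per nucleon, so it is the more tightly bound nucleus.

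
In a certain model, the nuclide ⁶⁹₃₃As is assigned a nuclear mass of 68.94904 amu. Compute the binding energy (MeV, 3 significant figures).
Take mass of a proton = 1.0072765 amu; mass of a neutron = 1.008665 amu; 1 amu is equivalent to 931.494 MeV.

Mass of separated nucleons = 33(1.0072765) + 36(1.008665) = 33.2401245 + 36.311940 = 69.5520645 amu
Δm = 69.5520645 − 68.94904 = 0.6030245 amu
E_B = 0.6030245 × 931.494 = 561.714 MeV

562 MeV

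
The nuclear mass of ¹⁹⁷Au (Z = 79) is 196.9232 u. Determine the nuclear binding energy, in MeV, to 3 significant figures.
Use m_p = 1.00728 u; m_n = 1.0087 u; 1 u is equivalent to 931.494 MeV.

1560 MeV

The nucleus contains 79 protons and 197 − 79 = 118 neutrons.
Mass of separated nucleons = 79(1.00728) + 118(1.0087) = 79.57512 + 119.0266 = 198.60172 u
Δm = 198.60172 − 196.9232 = 1.67852 u
Binding energy = Δm·c² = 1.67852 × 931.494 MeV/u = 1563.53 MeV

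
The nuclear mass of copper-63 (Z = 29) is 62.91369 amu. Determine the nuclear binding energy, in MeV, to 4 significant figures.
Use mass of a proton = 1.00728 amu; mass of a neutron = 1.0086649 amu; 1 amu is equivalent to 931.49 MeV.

551.5 MeV

Mass of separated nucleons = 29(1.00728) + 34(1.0086649) = 29.21112 + 34.2946066 = 63.5057266 amu
Mass defect Δm = 63.5057266 − 62.91369 = 0.5920366 amu
Binding energy = Δm·c² = 0.5920366 × 931.49 MeV/amu = 551.476 MeV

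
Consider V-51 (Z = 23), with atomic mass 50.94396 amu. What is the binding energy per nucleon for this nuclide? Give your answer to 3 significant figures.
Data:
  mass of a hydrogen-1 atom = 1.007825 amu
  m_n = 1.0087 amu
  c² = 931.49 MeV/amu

Z = 23, so N = A − Z = 51 − 23 = 28.
Σm = 23·m(¹H) + 28·m_n = 23.179975 + 28.2436 = 51.423575 amu
Mass defect Δm = 51.423575 − 50.94396 = 0.479615 amu
Binding energy = Δm·c² = 0.479615 × 931.49 MeV/amu = 446.757 MeV
BE/A = 446.757 MeV / 51 = 8.760 MeV/nucleon

8.76 MeV/nucleon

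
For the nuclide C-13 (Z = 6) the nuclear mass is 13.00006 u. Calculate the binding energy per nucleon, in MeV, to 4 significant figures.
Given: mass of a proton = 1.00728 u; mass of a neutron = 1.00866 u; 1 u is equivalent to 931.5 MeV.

Σm = 6·m_p + 7·m_n = 6.04368 + 7.06062 = 13.10430 u
Δm = 13.10430 − 13.00006 = 0.10424 u
Converting to energy: 0.10424 u × 931.5 MeV/u = 97.0996 MeV
BE/A = 97.0996 MeV / 13 = 7.469 MeV/nucleon

7.469 MeV/nucleon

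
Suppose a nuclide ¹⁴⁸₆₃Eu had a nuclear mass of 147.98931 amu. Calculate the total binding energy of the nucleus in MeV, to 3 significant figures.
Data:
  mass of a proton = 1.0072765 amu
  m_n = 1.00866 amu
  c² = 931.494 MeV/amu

1120 MeV

With 63 protons and 85 neutrons (A = 148):
Σm = 63·m_p + 85·m_n = 63.4584195 + 85.73610 = 149.1945195 amu
Mass defect Δm = 149.1945195 − 147.98931 = 1.2052095 amu
E_B = 1.2052095 × 931.494 = 1122.65 MeV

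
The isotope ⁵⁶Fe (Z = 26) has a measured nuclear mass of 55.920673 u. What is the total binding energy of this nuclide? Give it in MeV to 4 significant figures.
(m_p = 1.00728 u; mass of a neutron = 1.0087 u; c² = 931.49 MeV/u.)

With 26 protons and 30 neutrons (A = 56):
Σm = 26·m_p + 30·m_n = 26.18928 + 30.2610 = 56.45028 u
Mass defect Δm = 56.45028 − 55.920673 = 0.529607 u
Converting to energy: 0.529607 u × 931.49 MeV/u = 493.324 MeV

493.3 MeV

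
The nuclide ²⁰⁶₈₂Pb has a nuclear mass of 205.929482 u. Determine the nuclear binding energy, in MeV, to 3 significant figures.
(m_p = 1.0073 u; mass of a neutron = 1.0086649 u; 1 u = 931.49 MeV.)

1620 MeV

Σm = 82·m_p + 124·m_n = 82.5986 + 125.0744476 = 207.6730476 u
The mass defect is 207.6730476 − 205.929482 = 1.7435656 u.
Binding energy = Δm·c² = 1.7435656 × 931.49 MeV/u = 1624.11 MeV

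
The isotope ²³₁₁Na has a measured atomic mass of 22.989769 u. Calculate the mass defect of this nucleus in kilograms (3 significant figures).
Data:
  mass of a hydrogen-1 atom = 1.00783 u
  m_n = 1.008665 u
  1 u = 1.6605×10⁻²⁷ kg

Σm = 11·m(¹H) + 12·m_n = 11.08613 + 12.103980 = 23.190110 u
The mass defect is 23.190110 − 22.989769 = 0.200341 u.
In SI units: 0.200341 u × 1.6605×10⁻²⁷ kg/u = 3.3267e-28 kg

3.33e-28 kg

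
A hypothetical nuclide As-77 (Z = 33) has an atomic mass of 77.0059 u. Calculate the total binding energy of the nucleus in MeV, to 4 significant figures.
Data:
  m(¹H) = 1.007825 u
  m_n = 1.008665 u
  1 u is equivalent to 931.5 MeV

590.2 MeV

Z = 33, so N = A − Z = 77 − 33 = 44.
Total constituent mass: 33 × 1.007825 + 44 × 1.008665 = 77.639485 u
Mass defect Δm = 77.639485 − 77.0059 = 0.633585 u
E_B = 0.633585 × 931.5 = 590.184 MeV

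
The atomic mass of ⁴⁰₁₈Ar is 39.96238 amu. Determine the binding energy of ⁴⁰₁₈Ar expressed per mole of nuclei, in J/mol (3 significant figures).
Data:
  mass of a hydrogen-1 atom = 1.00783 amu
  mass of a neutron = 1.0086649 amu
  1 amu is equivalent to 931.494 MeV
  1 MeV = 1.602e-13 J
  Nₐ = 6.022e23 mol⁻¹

3.32e+13 J/mol

Mass of separated nucleons = 18(1.00783) + 22(1.0086649) = 18.14094 + 22.1906278 = 40.3315678 amu
Mass defect Δm = 40.3315678 − 39.96238 = 0.3691878 amu
Converting to energy: 0.3691878 amu × 931.494 MeV/amu = 343.896 MeV
Per nucleus in joules: 343.896 MeV × 1.602e-13 J/MeV = 5.5092e-11 J
Per mole: 5.5092e-11 J × 6.022e23 mol⁻¹ = 3.3176e+13 J/mol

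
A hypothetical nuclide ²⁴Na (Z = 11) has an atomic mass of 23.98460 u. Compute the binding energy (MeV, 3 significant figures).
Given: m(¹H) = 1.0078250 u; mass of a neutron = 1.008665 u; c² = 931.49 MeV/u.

Σm = 11·m(¹H) + 13·m_n = 11.0860750 + 13.112645 = 24.1987200 u
Δm = 24.1987200 − 23.98460 = 0.2141200 u
E_B = 0.2141200 × 931.49 = 199.451 MeV

199 MeV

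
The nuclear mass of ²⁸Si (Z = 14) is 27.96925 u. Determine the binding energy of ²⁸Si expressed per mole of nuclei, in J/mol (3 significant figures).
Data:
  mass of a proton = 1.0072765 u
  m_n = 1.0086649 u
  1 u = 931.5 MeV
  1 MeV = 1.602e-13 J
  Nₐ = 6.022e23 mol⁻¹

Total constituent mass: 14 × 1.0072765 + 14 × 1.0086649 = 28.2231796 u
The mass defect is 28.2231796 − 27.96925 = 0.2539296 u.
Binding energy = Δm·c² = 0.2539296 × 931.5 MeV/u = 236.535 MeV
Per nucleus in joules: 236.535 MeV × 1.602e-13 J/MeV = 3.7893e-11 J
Per mole: 3.7893e-11 J × 6.022e23 mol⁻¹ = 2.2819e+13 J/mol

2.28e+13 J/mol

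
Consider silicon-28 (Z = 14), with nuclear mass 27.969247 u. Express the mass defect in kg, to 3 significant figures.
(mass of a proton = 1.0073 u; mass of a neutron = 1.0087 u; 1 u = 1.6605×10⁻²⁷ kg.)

With 14 protons and 14 neutrons (A = 28):
Mass of separated nucleons = 14(1.0073) + 14(1.0087) = 14.1022 + 14.1218 = 28.2240 u
The mass defect is 28.2240 − 27.969247 = 0.254753 u.
In SI units: 0.254753 u × 1.6605×10⁻²⁷ kg/u = 4.2302e-28 kg

4.23e-28 kg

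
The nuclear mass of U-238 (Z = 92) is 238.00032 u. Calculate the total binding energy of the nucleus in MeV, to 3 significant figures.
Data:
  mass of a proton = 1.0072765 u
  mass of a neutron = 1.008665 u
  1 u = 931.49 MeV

1800 MeV

Mass of separated nucleons = 92(1.0072765) + 146(1.008665) = 92.6694380 + 147.265090 = 239.9345280 u
Mass defect Δm = 239.9345280 − 238.00032 = 1.9342080 u
Converting to energy: 1.9342080 u × 931.49 MeV/u = 1801.70 MeV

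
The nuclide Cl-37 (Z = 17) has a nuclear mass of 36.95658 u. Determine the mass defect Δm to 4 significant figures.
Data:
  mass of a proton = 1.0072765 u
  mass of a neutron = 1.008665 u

0.3404 u

With 17 protons and 20 neutrons (A = 37):
Mass of separated nucleons = 17(1.0072765) + 20(1.008665) = 17.1237005 + 20.173300 = 37.2970005 u
Δm = 37.2970005 − 36.95658 = 0.3404205 u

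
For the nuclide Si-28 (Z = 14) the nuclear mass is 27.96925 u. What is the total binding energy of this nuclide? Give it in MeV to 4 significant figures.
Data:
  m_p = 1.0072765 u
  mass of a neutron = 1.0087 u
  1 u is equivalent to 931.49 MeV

The nucleus contains 14 protons and 28 − 14 = 14 neutrons.
Σm = 14·m_p + 14·m_n = 14.1018710 + 14.1218 = 28.2236710 u
The mass defect is 28.2236710 − 27.96925 = 0.2544210 u.
Converting to energy: 0.2544210 u × 931.49 MeV/u = 236.991 MeV

237.0 MeV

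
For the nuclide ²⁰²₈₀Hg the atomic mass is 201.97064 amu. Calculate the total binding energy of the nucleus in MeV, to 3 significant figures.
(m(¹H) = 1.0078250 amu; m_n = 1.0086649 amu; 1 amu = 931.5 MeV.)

The nucleus contains 80 protons and 202 − 80 = 122 neutrons.
Total constituent mass: 80 × 1.0078250 + 122 × 1.0086649 = 203.6831178 amu
Mass defect Δm = 203.6831178 − 201.97064 = 1.7124778 amu
Converting to energy: 1.7124778 amu × 931.5 MeV/amu = 1595.17 MeV

1600 MeV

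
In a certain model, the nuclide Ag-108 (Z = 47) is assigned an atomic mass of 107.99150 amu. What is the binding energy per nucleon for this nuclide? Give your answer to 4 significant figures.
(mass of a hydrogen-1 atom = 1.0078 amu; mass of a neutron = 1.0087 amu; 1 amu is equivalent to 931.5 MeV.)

7.813 MeV/nucleon

Σm = 47·m(¹H) + 61·m_n = 47.3666 + 61.5307 = 108.8973 amu
Mass defect Δm = 108.8973 − 107.99150 = 0.90580 amu
Converting to energy: 0.90580 amu × 931.5 MeV/amu = 843.753 MeV
Per nucleon: 843.753 / 108 = 7.813 MeV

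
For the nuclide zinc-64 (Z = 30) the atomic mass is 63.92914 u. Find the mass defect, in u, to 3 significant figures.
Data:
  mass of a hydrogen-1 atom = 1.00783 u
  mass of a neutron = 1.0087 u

Mass of separated nucleons = 30(1.00783) + 34(1.0087) = 30.23490 + 34.2958 = 64.53070 u
Δm = 64.53070 − 63.92914 = 0.60156 u

0.602 u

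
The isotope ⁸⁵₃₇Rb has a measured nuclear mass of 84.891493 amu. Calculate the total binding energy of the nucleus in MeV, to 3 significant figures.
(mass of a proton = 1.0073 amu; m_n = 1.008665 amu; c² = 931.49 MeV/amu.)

740 MeV

The nucleus contains 37 protons and 85 − 37 = 48 neutrons.
Mass of separated nucleons = 37(1.0073) + 48(1.008665) = 37.2701 + 48.415920 = 85.686020 amu
The mass defect is 85.686020 − 84.891493 = 0.794527 amu.
E_B = 0.794527 × 931.49 = 740.094 MeV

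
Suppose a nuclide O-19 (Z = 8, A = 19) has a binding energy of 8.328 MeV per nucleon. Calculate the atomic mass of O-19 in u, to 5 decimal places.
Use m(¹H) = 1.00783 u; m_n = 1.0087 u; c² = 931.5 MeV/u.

Total binding energy = 19 × 8.328 = 158.232 MeV
Mass defect = 158.232 MeV / (931.5 MeV/u) = 0.1698680 u
Constituent mass = 8(1.00783) + 11(1.0087) = 19.15834 u
Atomic mass = 19.15834 − 0.1698680 = 18.9884720 u ≈ 18.98847 u (to 5 decimal places)

18.98847 u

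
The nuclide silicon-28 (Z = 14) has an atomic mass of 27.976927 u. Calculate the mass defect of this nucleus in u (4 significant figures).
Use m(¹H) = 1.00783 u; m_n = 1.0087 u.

0.2545 u

Total constituent mass: 14 × 1.00783 + 14 × 1.0087 = 28.23142 u
The mass defect is 28.23142 − 27.976927 = 0.254493 u.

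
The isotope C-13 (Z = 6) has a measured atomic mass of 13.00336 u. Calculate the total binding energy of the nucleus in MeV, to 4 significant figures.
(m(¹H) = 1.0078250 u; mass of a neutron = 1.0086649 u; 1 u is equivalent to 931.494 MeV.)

97.10 MeV

With 6 protons and 7 neutrons (A = 13):
Total constituent mass: 6 × 1.0078250 + 7 × 1.0086649 = 13.1076043 u
Δm = 13.1076043 − 13.00336 = 0.1042443 u
Binding energy = Δm·c² = 0.1042443 × 931.494 MeV/u = 97.1029 MeV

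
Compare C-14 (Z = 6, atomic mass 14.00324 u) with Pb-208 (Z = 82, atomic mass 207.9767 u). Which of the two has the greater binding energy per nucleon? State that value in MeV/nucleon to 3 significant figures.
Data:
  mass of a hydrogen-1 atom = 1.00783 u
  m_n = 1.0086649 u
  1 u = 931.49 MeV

Pb-208; 7.87 MeV/nucleon

C-14: Σm = 6(1.00783) + 8(1.0086649) = 14.1162992 u; Δm = 0.1130592 u; E_B = 105.31 MeV; E_B/A = 7.522 MeV
Pb-208: Σm = 82(1.00783) + 126(1.0086649) = 209.7338374 u; Δm = 1.7571374 u; E_B = 1636.8 MeV; E_B/A = 7.869 MeV
Pb-208 has the higher binding energy per nucleon, so it is the more tightly bound nucleus.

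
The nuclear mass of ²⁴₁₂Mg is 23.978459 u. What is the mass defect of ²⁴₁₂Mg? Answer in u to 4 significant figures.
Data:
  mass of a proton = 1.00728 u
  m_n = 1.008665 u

Total constituent mass: 12 × 1.00728 + 12 × 1.008665 = 24.191340 u
Mass defect Δm = 24.191340 − 23.978459 = 0.212881 u

0.2129 u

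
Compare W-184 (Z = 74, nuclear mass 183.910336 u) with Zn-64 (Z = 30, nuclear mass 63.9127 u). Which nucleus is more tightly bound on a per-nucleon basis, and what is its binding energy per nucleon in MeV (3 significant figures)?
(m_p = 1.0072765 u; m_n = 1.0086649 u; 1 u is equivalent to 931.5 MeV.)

Zn-64; 8.74 MeV/nucleon

W-184: Σm = 74(1.0072765) + 110(1.0086649) = 185.4916000 u; Δm = 1.5812640 u; E_B = 1472.9 MeV; E_B/A = 8.005 MeV
Zn-64: Σm = 30(1.0072765) + 34(1.0086649) = 64.5129016 u; Δm = 0.6002016 u; E_B = 559.09 MeV; E_B/A = 8.736 MeV
Zn-64 has the higher binding energy per nucleon, so it is the more tightly bound nucleus.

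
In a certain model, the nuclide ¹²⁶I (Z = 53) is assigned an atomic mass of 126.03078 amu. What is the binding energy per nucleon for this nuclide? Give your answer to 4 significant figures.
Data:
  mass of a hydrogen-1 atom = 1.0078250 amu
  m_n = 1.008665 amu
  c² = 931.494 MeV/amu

7.515 MeV/nucleon

With 53 protons and 73 neutrons (A = 126):
Total constituent mass: 53 × 1.0078250 + 73 × 1.008665 = 127.0472700 amu
Mass defect Δm = 127.0472700 − 126.03078 = 1.0164900 amu
E_B = 1.0164900 × 931.494 = 946.854 MeV
BE/A = 946.854 MeV / 126 = 7.515 MeV/nucleon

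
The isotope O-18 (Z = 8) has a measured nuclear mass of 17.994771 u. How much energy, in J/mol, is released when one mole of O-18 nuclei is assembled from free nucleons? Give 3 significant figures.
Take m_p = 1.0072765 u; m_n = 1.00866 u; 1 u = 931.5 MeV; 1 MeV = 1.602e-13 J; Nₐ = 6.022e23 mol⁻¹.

1.35e+13 J/mol

Z = 8, so N = A − Z = 18 − 8 = 10.
Total constituent mass: 8 × 1.0072765 + 10 × 1.00866 = 18.1448120 u
Mass defect Δm = 18.1448120 − 17.994771 = 0.1500410 u
Converting to energy: 0.1500410 u × 931.5 MeV/u = 139.763 MeV
Per nucleus in joules: 139.763 MeV × 1.602e-13 J/MeV = 2.2390e-11 J
Per mole: 2.2390e-11 J × 6.022e23 mol⁻¹ = 1.3483e+13 J/mol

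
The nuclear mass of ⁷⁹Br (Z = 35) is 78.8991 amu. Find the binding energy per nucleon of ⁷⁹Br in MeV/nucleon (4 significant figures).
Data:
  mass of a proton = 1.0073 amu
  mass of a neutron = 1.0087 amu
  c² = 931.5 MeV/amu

Z = 35, so N = A − Z = 79 − 35 = 44.
Mass of separated nucleons = 35(1.0073) + 44(1.0087) = 35.2555 + 44.3828 = 79.6383 amu
The mass defect is 79.6383 − 78.8991 = 0.7392 amu.
Converting to energy: 0.7392 amu × 931.5 MeV/amu = 688.565 MeV
Dividing by A = 79 gives 8.716 MeV per nucleon.

8.716 MeV/nucleon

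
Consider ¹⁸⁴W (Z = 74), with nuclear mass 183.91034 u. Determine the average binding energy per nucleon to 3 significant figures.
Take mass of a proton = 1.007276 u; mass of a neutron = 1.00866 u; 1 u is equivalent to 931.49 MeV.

8.00 MeV/nucleon

Σm = 74·m_p + 110·m_n = 74.538424 + 110.95260 = 185.491024 u
The mass defect is 185.491024 − 183.91034 = 1.580684 u.
Binding energy = Δm·c² = 1.580684 × 931.49 MeV/u = 1472.39 MeV
Per nucleon: 1472.39 / 184 = 8.002 MeV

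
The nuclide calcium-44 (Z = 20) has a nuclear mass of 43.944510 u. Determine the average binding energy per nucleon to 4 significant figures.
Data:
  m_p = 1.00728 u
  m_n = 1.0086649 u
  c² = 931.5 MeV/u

The nucleus contains 20 protons and 44 − 20 = 24 neutrons.
Total constituent mass: 20 × 1.00728 + 24 × 1.0086649 = 44.3535576 u
The mass defect is 44.3535576 − 43.944510 = 0.4090476 u.
E_B = 0.4090476 × 931.5 = 381.028 MeV
Dividing by A = 44 gives 8.660 MeV per nucleon.

8.660 MeV/nucleon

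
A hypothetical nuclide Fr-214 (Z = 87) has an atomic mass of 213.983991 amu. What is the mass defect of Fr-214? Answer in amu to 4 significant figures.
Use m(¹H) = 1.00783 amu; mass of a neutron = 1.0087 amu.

1.802 amu

With 87 protons and 127 neutrons (A = 214):
Mass of separated nucleons = 87(1.00783) + 127(1.0087) = 87.68121 + 128.1049 = 215.78611 amu
Mass defect Δm = 215.78611 − 213.983991 = 1.802119 amu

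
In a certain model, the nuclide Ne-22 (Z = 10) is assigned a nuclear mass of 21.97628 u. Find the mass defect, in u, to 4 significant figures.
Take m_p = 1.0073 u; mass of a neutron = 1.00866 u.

Total constituent mass: 10 × 1.0073 + 12 × 1.00866 = 22.17692 u
The mass defect is 22.17692 − 21.97628 = 0.20064 u.

0.2006 u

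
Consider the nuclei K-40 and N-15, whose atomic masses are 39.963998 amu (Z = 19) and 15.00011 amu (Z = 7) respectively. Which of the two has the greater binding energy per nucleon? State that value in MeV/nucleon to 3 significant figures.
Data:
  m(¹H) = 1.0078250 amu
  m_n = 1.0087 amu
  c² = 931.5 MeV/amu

K-40; 8.56 MeV/nucleon

K-40: Σm = 19(1.0078250) + 21(1.0087) = 40.3313750 amu; Δm = 0.3673770 amu; E_B = 342.21 MeV; E_B/A = 8.555 MeV
N-15: Σm = 7(1.0078250) + 8(1.0087) = 15.1243750 amu; Δm = 0.1242650 amu; E_B = 115.75 MeV; E_B/A = 7.717 MeV
K-40 has the higher binding energy per nucleon, so it is the more tightly bound nucleus.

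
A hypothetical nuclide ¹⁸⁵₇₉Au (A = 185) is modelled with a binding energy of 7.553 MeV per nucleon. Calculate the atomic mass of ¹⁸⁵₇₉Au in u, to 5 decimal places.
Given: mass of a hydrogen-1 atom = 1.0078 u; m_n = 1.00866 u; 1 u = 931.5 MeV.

Total binding energy = 185 × 7.553 = 1397.305 MeV
Mass defect = 1397.305 MeV / (931.5 MeV/u) = 1.5000590 u
Constituent mass = 79(1.0078) + 106(1.00866) = 186.53416 u
Atomic mass = 186.53416 − 1.5000590 = 185.0341010 u ≈ 185.03410 u (to 5 decimal places)

185.03410 u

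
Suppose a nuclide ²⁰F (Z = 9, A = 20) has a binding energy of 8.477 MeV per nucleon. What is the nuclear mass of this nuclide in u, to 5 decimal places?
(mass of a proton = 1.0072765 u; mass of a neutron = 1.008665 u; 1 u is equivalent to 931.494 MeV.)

Total binding energy = 20 × 8.477 = 169.540 MeV
Mass defect = 169.540 MeV / (931.494 MeV/u) = 0.1820087 u
Constituent mass = 9(1.0072765) + 11(1.008665) = 20.1608035 u
Nuclear mass = 20.1608035 − 0.1820087 = 19.9787948 u ≈ 19.97879 u (to 5 decimal places)

19.97879 u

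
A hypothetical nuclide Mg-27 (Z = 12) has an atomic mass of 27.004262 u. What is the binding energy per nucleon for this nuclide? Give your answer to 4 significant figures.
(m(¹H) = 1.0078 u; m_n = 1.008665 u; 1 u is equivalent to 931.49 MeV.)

7.566 MeV/nucleon

Z = 12, so N = A − Z = 27 − 12 = 15.
Mass of separated nucleons = 12(1.0078) + 15(1.008665) = 12.0936 + 15.129975 = 27.223575 u
The mass defect is 27.223575 − 27.004262 = 0.219313 u.
Binding energy = Δm·c² = 0.219313 × 931.49 MeV/u = 204.288 MeV
Dividing by A = 27 gives 7.566 MeV per nucleon.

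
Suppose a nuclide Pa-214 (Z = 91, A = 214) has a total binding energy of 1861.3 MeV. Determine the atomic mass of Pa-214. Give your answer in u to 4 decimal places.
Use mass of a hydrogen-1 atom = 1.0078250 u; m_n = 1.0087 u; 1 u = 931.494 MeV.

Mass defect = 1861.3 MeV / (931.494 MeV/u) = 1.998188 u
Constituent mass = 91(1.0078250) + 123(1.0087) = 215.7821750 u
Atomic mass = 215.7821750 − 1.998188 = 213.7839870 u ≈ 213.7840 u (to 4 decimal places)

213.7840 u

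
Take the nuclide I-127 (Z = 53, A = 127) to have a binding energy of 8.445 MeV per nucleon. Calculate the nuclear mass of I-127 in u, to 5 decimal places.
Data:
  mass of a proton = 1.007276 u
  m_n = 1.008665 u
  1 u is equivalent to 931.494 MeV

Total binding energy = 127 × 8.445 = 1072.515 MeV
Mass defect = 1072.515 MeV / (931.494 MeV/u) = 1.1513923 u
Constituent mass = 53(1.007276) + 74(1.008665) = 128.026838 u
Nuclear mass = 128.026838 − 1.1513923 = 126.8754457 u ≈ 126.87545 u (to 5 decimal places)

126.87545 u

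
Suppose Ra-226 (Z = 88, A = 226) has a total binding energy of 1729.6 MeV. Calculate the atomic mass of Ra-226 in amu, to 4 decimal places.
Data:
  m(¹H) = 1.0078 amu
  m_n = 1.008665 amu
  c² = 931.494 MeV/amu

226.0254 amu

Mass defect = 1729.6 MeV / (931.494 MeV/amu) = 1.856802 amu
Constituent mass = 88(1.0078) + 138(1.008665) = 227.882170 amu
Atomic mass = 227.882170 − 1.856802 = 226.025368 amu ≈ 226.0254 amu (to 4 decimal places)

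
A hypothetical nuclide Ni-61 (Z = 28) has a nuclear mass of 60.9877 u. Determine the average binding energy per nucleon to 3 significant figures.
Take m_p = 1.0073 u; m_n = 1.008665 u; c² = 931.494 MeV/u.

7.68 MeV/nucleon

Mass of separated nucleons = 28(1.0073) + 33(1.008665) = 28.2044 + 33.285945 = 61.490345 u
Δm = 61.490345 − 60.9877 = 0.502645 u
Binding energy = Δm·c² = 0.502645 × 931.494 MeV/u = 468.211 MeV
Per nucleon: 468.211 / 61 = 7.676 MeV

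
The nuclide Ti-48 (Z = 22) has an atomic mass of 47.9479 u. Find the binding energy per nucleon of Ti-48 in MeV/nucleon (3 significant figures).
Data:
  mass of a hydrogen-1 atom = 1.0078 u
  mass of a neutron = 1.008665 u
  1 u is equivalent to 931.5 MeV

Z = 22, so N = A − Z = 48 − 22 = 26.
Σm = 22·m(¹H) + 26·m_n = 22.1716 + 26.225290 = 48.396890 u
The mass defect is 48.396890 − 47.9479 = 0.448990 u.
Converting to energy: 0.448990 u × 931.5 MeV/u = 418.234 MeV
Dividing by A = 48 gives 8.713 MeV per nucleon.

8.71 MeV/nucleon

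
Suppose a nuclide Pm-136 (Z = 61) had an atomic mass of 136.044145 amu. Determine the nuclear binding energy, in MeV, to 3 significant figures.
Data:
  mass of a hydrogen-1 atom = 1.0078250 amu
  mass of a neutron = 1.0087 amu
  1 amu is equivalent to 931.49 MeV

Total constituent mass: 61 × 1.0078250 + 75 × 1.0087 = 137.1298250 amu
The mass defect is 137.1298250 − 136.044145 = 1.0856800 amu.
Converting to energy: 1.0856800 amu × 931.49 MeV/amu = 1011.30 MeV

1010 MeV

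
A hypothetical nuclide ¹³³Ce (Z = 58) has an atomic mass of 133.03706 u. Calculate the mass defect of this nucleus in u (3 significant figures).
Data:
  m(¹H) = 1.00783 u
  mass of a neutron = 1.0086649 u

1.07 u

The nucleus contains 58 protons and 133 − 58 = 75 neutrons.
Mass of separated nucleons = 58(1.00783) + 75(1.0086649) = 58.45414 + 75.6498675 = 134.1040075 u
Δm = 134.1040075 − 133.03706 = 1.0669475 u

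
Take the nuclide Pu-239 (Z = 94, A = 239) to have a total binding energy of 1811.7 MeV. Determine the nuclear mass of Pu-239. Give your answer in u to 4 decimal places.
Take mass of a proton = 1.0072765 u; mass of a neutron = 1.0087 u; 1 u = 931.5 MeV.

Mass defect = 1811.7 MeV / (931.5 MeV/u) = 1.944928 u
Constituent mass = 94(1.0072765) + 145(1.0087) = 240.9454910 u
Nuclear mass = 240.9454910 − 1.944928 = 239.0005630 u ≈ 239.0006 u (to 4 decimal places)

239.0006 u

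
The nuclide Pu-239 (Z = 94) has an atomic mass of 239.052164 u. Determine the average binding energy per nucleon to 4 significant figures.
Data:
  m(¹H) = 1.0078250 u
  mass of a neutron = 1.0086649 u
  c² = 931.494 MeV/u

Σm = 94·m(¹H) + 145·m_n = 94.7355500 + 146.2564105 = 240.9919605 u
Δm = 240.9919605 − 239.052164 = 1.9397965 u
Binding energy = Δm·c² = 1.9397965 × 931.494 MeV/u = 1806.91 MeV
BE/A = 1806.91 MeV / 239 = 7.560 MeV/nucleon

7.560 MeV/nucleon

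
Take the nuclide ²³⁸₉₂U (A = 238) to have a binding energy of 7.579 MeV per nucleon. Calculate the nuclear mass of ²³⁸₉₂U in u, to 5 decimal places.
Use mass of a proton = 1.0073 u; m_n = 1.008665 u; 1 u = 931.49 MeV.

Total binding energy = 238 × 7.579 = 1803.802 MeV
Mass defect = 1803.802 MeV / (931.49 MeV/u) = 1.9364695 u
Constituent mass = 92(1.0073) + 146(1.008665) = 239.936690 u
Nuclear mass = 239.936690 − 1.9364695 = 238.0002205 u ≈ 238.00022 u (to 5 decimal places)

238.00022 u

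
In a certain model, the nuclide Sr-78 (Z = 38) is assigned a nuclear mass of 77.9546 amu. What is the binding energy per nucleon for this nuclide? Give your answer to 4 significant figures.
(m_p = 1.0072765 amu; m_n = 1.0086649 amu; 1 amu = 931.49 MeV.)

7.983 MeV/nucleon

Σm = 38·m_p + 40·m_n = 38.2765070 + 40.3465960 = 78.6231030 amu
Mass defect Δm = 78.6231030 − 77.9546 = 0.6685030 amu
Binding energy = Δm·c² = 0.6685030 × 931.49 MeV/amu = 622.704 MeV
Per nucleon: 622.704 / 78 = 7.983 MeV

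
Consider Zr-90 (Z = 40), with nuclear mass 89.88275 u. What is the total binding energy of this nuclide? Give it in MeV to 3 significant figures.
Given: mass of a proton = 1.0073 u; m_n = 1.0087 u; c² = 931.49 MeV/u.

Z = 40, so N = A − Z = 90 − 40 = 50.
Σm = 40·m_p + 50·m_n = 40.2920 + 50.4350 = 90.7270 u
Δm = 90.7270 − 89.88275 = 0.84425 u
Converting to energy: 0.84425 u × 931.49 MeV/u = 786.410 MeV

786 MeV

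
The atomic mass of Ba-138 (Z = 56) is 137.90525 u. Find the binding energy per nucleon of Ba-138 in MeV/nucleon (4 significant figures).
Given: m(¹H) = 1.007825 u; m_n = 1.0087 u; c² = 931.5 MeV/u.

Σm = 56·m(¹H) + 82·m_n = 56.438200 + 82.7134 = 139.151600 u
Mass defect Δm = 139.151600 − 137.90525 = 1.246350 u
E_B = 1.246350 × 931.5 = 1160.98 MeV
Per nucleon: 1160.98 / 138 = 8.413 MeV

8.413 MeV/nucleon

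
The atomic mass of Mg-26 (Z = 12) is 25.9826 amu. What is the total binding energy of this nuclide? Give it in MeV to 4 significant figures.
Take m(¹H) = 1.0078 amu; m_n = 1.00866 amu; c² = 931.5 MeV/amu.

With 12 protons and 14 neutrons (A = 26):
Mass of separated nucleons = 12(1.0078) + 14(1.00866) = 12.0936 + 14.12124 = 26.21484 amu
The mass defect is 26.21484 − 25.9826 = 0.23224 amu.
Binding energy = Δm·c² = 0.23224 × 931.5 MeV/amu = 216.332 MeV

216.3 MeV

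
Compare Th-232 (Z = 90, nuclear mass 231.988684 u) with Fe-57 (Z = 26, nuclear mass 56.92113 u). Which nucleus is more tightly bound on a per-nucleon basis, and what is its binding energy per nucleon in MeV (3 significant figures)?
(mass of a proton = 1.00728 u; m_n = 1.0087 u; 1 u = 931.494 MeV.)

Fe-57; 8.79 MeV/nucleon

Th-232: Σm = 90(1.00728) + 142(1.0087) = 233.89060 u; Δm = 1.901916 u; E_B = 1771.6 MeV; E_B/A = 7.636 MeV
Fe-57: Σm = 26(1.00728) + 31(1.0087) = 57.45898 u; Δm = 0.53785 u; E_B = 501.004 MeV; E_B/A = 8.790 MeV
Fe-57 has the higher binding energy per nucleon, so it is the more tightly bound nucleus.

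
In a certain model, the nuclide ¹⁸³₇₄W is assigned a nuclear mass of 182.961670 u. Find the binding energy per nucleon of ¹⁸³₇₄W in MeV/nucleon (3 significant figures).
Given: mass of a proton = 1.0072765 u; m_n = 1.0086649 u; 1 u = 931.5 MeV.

7.74 MeV/nucleon

With 74 protons and 109 neutrons (A = 183):
Mass of separated nucleons = 74(1.0072765) + 109(1.0086649) = 74.5384610 + 109.9444741 = 184.4829351 u
Mass defect Δm = 184.4829351 − 182.961670 = 1.5212651 u
E_B = 1.5212651 × 931.5 = 1417.06 MeV
BE/A = 1417.06 MeV / 183 = 7.743 MeV/nucleon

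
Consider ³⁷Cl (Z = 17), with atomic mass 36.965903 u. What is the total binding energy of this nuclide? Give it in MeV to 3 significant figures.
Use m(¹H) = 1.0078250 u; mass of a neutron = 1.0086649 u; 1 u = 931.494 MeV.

With 17 protons and 20 neutrons (A = 37):
Mass of separated nucleons = 17(1.0078250) + 20(1.0086649) = 17.1330250 + 20.1732980 = 37.3063230 u
The mass defect is 37.3063230 − 36.965903 = 0.3404200 u.
E_B = 0.3404200 × 931.494 = 317.099 MeV

317 MeV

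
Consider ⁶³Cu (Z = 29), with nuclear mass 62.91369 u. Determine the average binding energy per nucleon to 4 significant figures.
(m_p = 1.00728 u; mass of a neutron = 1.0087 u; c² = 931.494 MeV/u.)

8.771 MeV/nucleon

Z = 29, so N = A − Z = 63 − 29 = 34.
Mass of separated nucleons = 29(1.00728) + 34(1.0087) = 29.21112 + 34.2958 = 63.50692 u
The mass defect is 63.50692 − 62.91369 = 0.59323 u.
Converting to energy: 0.59323 u × 931.494 MeV/u = 552.590 MeV
Dividing by A = 63 gives 8.771 MeV per nucleon.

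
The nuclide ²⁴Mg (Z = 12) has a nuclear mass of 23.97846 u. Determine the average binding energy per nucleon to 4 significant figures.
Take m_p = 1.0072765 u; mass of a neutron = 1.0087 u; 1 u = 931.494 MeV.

The nucleus contains 12 protons and 24 − 12 = 12 neutrons.
Total constituent mass: 12 × 1.0072765 + 12 × 1.0087 = 24.1917180 u
Δm = 24.1917180 − 23.97846 = 0.2132580 u
Binding energy = Δm·c² = 0.2132580 × 931.494 MeV/u = 198.649 MeV
Per nucleon: 198.649 / 24 = 8.277 MeV

8.277 MeV/nucleon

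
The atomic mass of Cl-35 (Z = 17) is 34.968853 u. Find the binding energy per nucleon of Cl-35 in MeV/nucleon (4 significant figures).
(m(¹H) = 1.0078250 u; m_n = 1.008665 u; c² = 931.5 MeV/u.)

8.520 MeV/nucleon

Σm = 17·m(¹H) + 18·m_n = 17.1330250 + 18.155970 = 35.2889950 u
The mass defect is 35.2889950 − 34.968853 = 0.3201420 u.
E_B = 0.3201420 × 931.5 = 298.212 MeV
Dividing by A = 35 gives 8.520 MeV per nucleon.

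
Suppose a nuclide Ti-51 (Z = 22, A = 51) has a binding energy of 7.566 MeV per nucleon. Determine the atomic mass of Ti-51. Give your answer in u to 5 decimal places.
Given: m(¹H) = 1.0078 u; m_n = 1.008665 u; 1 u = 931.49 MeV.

Total binding energy = 51 × 7.566 = 385.866 MeV
Mass defect = 385.866 MeV / (931.49 MeV/u) = 0.4142460 u
Constituent mass = 22(1.0078) + 29(1.008665) = 51.422885 u
Atomic mass = 51.422885 − 0.4142460 = 51.0086390 u ≈ 51.00864 u (to 5 decimal places)

51.00864 u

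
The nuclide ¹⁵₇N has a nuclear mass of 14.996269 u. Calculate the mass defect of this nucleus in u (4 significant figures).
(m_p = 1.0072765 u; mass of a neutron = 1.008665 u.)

Z = 7, so N = A − Z = 15 − 7 = 8.
Σm = 7·m_p + 8·m_n = 7.0509355 + 8.069320 = 15.1202555 u
Mass defect Δm = 15.1202555 − 14.996269 = 0.1239865 u

0.1240 u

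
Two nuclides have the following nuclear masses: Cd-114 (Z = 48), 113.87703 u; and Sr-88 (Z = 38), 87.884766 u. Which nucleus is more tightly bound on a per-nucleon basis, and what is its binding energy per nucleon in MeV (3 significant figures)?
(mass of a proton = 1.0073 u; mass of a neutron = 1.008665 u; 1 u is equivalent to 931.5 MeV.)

Sr-88; 8.74 MeV/nucleon

Cd-114: Σm = 48(1.0073) + 66(1.008665) = 114.922290 u; Δm = 1.045260 u; E_B = 973.66 MeV; E_B/A = 8.541 MeV
Sr-88: Σm = 38(1.0073) + 50(1.008665) = 88.710650 u; Δm = 0.825884 u; E_B = 769.31 MeV; E_B/A = 8.742 MeV
Sr-88 has the higher binding energy per nucleon, so it is the more tightly bound nucleus.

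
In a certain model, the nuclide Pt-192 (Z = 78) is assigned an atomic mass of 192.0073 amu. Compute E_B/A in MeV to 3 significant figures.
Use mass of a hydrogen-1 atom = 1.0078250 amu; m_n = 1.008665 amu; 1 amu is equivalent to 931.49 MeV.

With 78 protons and 114 neutrons (A = 192):
Mass of separated nucleons = 78(1.0078250) + 114(1.008665) = 78.6103500 + 114.987810 = 193.5981600 amu
Mass defect Δm = 193.5981600 − 192.0073 = 1.5908600 amu
E_B = 1.5908600 × 931.49 = 1481.87 MeV
Per nucleon: 1481.87 / 192 = 7.718 MeV

7.72 MeV/nucleon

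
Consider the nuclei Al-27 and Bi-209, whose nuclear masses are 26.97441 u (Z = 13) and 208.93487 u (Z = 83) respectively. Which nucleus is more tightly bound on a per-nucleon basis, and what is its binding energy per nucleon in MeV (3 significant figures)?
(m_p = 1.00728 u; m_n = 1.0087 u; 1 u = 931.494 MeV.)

Al-27; 8.35 MeV/nucleon

Al-27: Σm = 13(1.00728) + 14(1.0087) = 27.21644 u; Δm = 0.24203 u; E_B = 225.45 MeV; E_B/A = 8.350 MeV
Bi-209: Σm = 83(1.00728) + 126(1.0087) = 210.70044 u; Δm = 1.76557 u; E_B = 1644.6 MeV; E_B/A = 7.869 MeV
Al-27 has the higher binding energy per nucleon, so it is the more tightly bound nucleus.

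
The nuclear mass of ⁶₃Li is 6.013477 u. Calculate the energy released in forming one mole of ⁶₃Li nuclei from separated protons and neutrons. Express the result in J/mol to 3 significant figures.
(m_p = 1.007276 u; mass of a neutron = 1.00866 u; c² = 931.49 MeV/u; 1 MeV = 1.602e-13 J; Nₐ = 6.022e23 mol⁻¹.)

Total constituent mass: 3 × 1.007276 + 3 × 1.00866 = 6.047808 u
The mass defect is 6.047808 − 6.013477 = 0.034331 u.
Converting to energy: 0.034331 u × 931.49 MeV/u = 31.9790 MeV
Per nucleus in joules: 31.9790 MeV × 1.602e-13 J/MeV = 5.1230e-12 J
Per mole: 5.1230e-12 J × 6.022e23 mol⁻¹ = 3.0851e+12 J/mol

3.09e+12 J/mol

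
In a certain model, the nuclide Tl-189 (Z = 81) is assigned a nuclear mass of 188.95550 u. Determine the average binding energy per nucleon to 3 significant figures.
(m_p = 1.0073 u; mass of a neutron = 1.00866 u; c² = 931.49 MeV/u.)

Σm = 81·m_p + 108·m_n = 81.5913 + 108.93528 = 190.52658 u
The mass defect is 190.52658 − 188.95550 = 1.57108 u.
Binding energy = Δm·c² = 1.57108 × 931.49 MeV/u = 1463.45 MeV
BE/A = 1463.45 MeV / 189 = 7.743 MeV/nucleon

7.74 MeV/nucleon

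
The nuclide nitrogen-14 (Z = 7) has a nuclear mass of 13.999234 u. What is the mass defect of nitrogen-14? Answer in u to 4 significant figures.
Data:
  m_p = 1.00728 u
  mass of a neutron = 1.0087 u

0.1126 u

With 7 protons and 7 neutrons (A = 14):
Σm = 7·m_p + 7·m_n = 7.05096 + 7.0609 = 14.11186 u
Mass defect Δm = 14.11186 − 13.999234 = 0.112626 u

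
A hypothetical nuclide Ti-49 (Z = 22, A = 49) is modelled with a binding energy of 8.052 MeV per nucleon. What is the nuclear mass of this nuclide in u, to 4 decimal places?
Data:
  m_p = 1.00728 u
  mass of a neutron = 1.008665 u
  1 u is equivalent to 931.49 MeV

Total binding energy = 49 × 8.052 = 394.548 MeV
Mass defect = 394.548 MeV / (931.49 MeV/u) = 0.423567 u
Constituent mass = 22(1.00728) + 27(1.008665) = 49.394115 u
Nuclear mass = 49.394115 − 0.423567 = 48.970548 u ≈ 48.9705 u (to 4 decimal places)

48.9705 u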